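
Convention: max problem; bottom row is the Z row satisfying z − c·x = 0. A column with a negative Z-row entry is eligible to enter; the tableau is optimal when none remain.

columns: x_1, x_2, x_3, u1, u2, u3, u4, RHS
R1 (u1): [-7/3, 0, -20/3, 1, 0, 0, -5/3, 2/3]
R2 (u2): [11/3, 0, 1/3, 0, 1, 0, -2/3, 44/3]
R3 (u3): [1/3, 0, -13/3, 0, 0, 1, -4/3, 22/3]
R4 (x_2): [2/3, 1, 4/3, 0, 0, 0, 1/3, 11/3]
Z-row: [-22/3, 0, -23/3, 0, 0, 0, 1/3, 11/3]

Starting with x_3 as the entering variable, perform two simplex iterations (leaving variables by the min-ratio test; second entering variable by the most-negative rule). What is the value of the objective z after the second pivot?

Ratio test on column x_3 — row 1: entry -20/3 ≤ 0; row 2: (44/3)/(1/3) = 44; row 3: entry -13/3 ≤ 0; row 4: (11/3)/(4/3) = 11/4. Minimum is 11/4 at row 4 (x_2 leaves); pivot element 4/3.
Pivot on row 4; the Z-row RHS becomes 11/3 − (-23/3)·(11/4) = 99/4.
Next entering variable (most negative Z-row entry -7/2): x_1.
Ratio test on column x_1 — row 1: 19/1 = 19; row 2: (55/4)/(7/2) = 55/14; row 3: (77/4)/(5/2) = 77/10; row 4: (11/4)/(1/2) = 11/2. Minimum is 55/14 at row 2 (u2 leaves); pivot element 7/2.
After the second pivot the Z-row RHS is 99/4 − (-7/2)·(55/14) = 77/2.

77/2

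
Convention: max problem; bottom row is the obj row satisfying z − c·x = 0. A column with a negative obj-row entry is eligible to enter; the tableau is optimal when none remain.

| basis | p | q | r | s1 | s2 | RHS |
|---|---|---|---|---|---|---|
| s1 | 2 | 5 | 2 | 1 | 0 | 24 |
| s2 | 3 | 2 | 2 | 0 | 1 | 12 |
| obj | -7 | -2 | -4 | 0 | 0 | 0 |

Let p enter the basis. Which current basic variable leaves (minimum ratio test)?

s2

Column p entries and ratios — s1: 24/2 = 12; s2: 12/3 = 4.
Smallest ratio is 4 in the row of s2, so s2 leaves.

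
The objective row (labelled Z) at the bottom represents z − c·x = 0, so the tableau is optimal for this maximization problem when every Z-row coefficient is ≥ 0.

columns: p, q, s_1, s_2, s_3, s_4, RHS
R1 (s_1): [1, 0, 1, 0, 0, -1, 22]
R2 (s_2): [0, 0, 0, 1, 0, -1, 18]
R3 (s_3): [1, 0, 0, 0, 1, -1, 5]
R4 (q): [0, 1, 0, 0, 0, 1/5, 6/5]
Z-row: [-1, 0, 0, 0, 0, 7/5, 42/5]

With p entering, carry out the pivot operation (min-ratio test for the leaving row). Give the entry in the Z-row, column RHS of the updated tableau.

67/5

Ratio test on column p — row 1: 22/1 = 22; row 2: entry 0 ≤ 0; row 3: 5/1 = 5; row 4: entry 0 ≤ 0. Minimum is 5 at row 3 (s_3 leaves); pivot element 1.
Divide row 3 by 1; eliminate column p from the other rows.
Z-row update in column RHS: 42/5 − (-1)·5 = 67/5.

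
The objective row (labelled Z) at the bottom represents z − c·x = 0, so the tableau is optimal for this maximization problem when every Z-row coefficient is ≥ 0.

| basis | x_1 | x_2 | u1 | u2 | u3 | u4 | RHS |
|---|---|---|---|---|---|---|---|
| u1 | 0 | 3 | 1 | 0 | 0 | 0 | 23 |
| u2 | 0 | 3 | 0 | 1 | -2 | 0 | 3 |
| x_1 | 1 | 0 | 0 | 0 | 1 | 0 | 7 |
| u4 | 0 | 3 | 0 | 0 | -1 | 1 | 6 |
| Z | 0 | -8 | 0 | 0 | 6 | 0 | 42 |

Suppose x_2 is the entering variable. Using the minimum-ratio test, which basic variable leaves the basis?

Column x_2 entries and ratios — u1: 23/3 = 23/3; u2: 3/3 = 1; x_1: 0 ≤ 0, skip; u4: 6/3 = 2.
Smallest ratio is 1 in the row of u2, so u2 leaves.

u2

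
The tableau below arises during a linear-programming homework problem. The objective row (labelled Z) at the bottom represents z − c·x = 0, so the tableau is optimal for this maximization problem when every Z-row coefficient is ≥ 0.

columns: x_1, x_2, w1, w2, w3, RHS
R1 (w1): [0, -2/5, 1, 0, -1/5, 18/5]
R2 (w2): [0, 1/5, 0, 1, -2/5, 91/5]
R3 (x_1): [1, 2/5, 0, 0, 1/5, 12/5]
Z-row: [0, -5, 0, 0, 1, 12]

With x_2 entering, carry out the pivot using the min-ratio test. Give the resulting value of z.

Ratio test on column x_2 — row 1: entry -2/5 ≤ 0; row 2: (91/5)/(1/5) = 91; row 3: (12/5)/(2/5) = 6. Minimum is 6 at row 3 (x_1 leaves); pivot element 2/5.
Pivot on row 3; the Z-row RHS becomes 12 − (-5)·6 = 42.

42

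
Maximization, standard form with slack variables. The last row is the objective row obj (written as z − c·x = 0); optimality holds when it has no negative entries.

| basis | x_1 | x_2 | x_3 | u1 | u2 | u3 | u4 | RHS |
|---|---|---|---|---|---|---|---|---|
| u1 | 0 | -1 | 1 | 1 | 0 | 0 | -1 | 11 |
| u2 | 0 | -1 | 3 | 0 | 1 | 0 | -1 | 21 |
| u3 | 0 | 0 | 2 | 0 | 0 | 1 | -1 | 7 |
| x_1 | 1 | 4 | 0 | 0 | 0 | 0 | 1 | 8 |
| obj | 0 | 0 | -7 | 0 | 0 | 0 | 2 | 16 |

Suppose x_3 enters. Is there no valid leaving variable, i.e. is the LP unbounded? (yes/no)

no

Column x_3 has positive entries in row(s) 1, 2, 3, so the ratio test bounds it — not unbounded.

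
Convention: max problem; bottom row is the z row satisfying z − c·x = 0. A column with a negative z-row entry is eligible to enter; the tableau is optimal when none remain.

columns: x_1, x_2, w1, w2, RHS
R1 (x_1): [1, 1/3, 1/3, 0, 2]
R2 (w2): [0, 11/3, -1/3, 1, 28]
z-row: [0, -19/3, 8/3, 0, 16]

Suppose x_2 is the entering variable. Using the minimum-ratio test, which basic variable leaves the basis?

Column x_2 entries and ratios — x_1: 2/(1/3) = 6; w2: 28/(11/3) = 84/11.
Smallest ratio is 6 in the row of x_1, so x_1 leaves.

x_1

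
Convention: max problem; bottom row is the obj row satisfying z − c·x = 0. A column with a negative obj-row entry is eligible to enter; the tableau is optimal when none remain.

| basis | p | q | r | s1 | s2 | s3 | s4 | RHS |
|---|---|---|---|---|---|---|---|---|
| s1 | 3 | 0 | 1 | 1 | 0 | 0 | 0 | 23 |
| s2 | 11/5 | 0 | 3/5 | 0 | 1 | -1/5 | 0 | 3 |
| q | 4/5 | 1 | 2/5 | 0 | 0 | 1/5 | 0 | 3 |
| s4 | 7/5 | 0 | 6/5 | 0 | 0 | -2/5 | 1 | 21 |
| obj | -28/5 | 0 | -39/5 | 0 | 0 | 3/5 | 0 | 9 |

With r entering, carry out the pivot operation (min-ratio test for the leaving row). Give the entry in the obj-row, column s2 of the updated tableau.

13

Ratio test on column r — row 1: 23/1 = 23; row 2: 3/(3/5) = 5; row 3: 3/(2/5) = 15/2; row 4: 21/(6/5) = 35/2. Minimum is 5 at row 2 (s2 leaves); pivot element 3/5.
Divide row 2 by 3/5; eliminate column r from the other rows.
obj-row update in column s2: 0 − (-39/5)·(5/3) = 13.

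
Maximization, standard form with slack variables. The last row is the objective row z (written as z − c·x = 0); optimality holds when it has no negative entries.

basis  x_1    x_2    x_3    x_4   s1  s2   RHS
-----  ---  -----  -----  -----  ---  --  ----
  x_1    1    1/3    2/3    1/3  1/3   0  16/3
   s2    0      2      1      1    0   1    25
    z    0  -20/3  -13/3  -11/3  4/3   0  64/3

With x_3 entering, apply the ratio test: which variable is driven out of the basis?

x_1

Column x_3 entries and ratios — x_1: (16/3)/(2/3) = 8; s2: 25/1 = 25.
Smallest ratio is 8 in the row of x_1, so x_1 leaves.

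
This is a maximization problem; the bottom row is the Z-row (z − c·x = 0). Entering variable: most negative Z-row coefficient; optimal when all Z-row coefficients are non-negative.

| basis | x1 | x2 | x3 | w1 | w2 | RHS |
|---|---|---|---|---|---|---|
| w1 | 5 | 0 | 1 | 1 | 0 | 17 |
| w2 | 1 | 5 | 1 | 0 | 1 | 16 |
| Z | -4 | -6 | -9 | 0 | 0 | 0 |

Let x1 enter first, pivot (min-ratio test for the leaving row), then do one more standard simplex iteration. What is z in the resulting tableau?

571/4

Ratio test on column x1 — row 1: 17/5 = 17/5; row 2: 16/1 = 16. Minimum is 17/5 at row 1 (w1 leaves); pivot element 5.
Pivot on row 1; the Z-row RHS becomes 0 − (-4)·(17/5) = 68/5.
Next entering variable (most negative Z-row entry -41/5): x3.
Ratio test on column x3 — row 1: (17/5)/(1/5) = 17; row 2: (63/5)/(4/5) = 63/4. Minimum is 63/4 at row 2 (w2 leaves); pivot element 4/5.
After the second pivot the Z-row RHS is 68/5 − (-41/5)·(63/4) = 571/4.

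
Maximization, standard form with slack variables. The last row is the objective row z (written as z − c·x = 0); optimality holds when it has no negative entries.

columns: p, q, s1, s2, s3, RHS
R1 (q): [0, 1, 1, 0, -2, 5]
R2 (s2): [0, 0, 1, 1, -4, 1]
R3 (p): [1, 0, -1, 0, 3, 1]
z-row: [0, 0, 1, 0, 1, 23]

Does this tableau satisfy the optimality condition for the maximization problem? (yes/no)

yes

Every z-row coefficient is ≥ 0, so the tableau is optimal.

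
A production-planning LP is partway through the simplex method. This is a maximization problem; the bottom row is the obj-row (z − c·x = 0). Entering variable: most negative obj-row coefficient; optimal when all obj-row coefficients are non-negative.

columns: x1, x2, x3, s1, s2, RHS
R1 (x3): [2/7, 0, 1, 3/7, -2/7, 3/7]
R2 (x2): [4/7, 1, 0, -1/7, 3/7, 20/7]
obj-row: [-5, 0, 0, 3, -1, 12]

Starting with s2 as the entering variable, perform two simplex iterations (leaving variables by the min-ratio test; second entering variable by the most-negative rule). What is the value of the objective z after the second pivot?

63/2

Ratio test on column s2 — row 1: entry -2/7 ≤ 0; row 2: (20/7)/(3/7) = 20/3. Minimum is 20/3 at row 2 (x2 leaves); pivot element 3/7.
Pivot on row 2; the obj-row RHS becomes 12 − (-1)·(20/3) = 56/3.
Next entering variable (most negative obj-row entry -11/3): x1.
Ratio test on column x1 — row 1: (7/3)/(2/3) = 7/2; row 2: (20/3)/(4/3) = 5. Minimum is 7/2 at row 1 (x3 leaves); pivot element 2/3.
After the second pivot the obj-row RHS is 56/3 − (-11/3)·(7/2) = 63/2.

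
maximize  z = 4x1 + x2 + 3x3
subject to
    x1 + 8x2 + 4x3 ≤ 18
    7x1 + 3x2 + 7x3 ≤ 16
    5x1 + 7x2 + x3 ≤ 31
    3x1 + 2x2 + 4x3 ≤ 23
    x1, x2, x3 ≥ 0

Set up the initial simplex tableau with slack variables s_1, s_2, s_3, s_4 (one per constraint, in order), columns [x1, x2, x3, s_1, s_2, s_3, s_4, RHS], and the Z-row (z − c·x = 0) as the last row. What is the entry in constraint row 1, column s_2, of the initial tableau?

Slack s_2 belongs to constraint 2; its column is the unit vector e_2, so the entry in row 1 is 0.

0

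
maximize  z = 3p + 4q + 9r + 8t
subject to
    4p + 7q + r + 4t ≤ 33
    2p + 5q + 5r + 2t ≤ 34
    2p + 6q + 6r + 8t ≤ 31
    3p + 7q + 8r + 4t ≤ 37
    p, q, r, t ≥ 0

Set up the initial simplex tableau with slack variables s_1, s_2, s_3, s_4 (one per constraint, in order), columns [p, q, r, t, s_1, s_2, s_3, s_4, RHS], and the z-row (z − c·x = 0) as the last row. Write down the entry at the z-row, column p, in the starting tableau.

The z-row carries the negated objective coefficients: the p entry is -3.

-3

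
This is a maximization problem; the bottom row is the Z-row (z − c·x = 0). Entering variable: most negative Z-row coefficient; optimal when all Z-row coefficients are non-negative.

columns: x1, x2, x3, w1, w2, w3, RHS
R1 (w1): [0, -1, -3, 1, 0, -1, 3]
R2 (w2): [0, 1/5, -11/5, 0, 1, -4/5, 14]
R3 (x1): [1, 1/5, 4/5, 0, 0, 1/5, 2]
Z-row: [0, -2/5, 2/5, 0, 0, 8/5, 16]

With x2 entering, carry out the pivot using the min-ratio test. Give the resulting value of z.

Ratio test on column x2 — row 1: entry -1 ≤ 0; row 2: 14/(1/5) = 70; row 3: 2/(1/5) = 10. Minimum is 10 at row 3 (x1 leaves); pivot element 1/5.
Pivot on row 3; the Z-row RHS becomes 16 − (-2/5)·10 = 20.

20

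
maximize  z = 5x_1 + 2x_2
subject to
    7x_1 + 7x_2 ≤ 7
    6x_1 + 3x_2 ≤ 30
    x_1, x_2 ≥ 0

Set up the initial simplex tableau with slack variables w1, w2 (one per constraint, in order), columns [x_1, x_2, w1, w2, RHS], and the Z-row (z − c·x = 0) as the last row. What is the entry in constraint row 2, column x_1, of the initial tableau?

Constraint 2 has coefficient 6 on x_1.

6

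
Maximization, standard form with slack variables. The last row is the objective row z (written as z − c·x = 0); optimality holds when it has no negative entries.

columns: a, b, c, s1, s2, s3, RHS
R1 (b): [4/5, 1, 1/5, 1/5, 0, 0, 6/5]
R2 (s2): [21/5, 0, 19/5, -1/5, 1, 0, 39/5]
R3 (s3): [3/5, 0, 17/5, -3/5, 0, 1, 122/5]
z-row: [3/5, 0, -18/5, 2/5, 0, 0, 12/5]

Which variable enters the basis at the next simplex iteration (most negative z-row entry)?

c

Negative z-row entries: c: -18/5.
The most negative is -18/5 in column c, so c enters.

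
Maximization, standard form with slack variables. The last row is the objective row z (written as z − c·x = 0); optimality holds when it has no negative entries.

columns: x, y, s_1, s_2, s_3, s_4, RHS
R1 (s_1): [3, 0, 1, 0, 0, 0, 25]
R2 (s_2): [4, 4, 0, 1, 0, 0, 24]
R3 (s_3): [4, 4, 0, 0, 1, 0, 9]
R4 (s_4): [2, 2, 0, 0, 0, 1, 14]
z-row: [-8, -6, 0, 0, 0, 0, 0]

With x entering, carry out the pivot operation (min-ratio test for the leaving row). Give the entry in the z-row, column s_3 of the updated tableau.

Ratio test on column x — row 1: 25/3 = 25/3; row 2: 24/4 = 6; row 3: 9/4 = 9/4; row 4: 14/2 = 7. Minimum is 9/4 at row 3 (s_3 leaves); pivot element 4.
Divide row 3 by 4; eliminate column x from the other rows.
z-row update in column s_3: 0 − (-8)·(1/4) = 2.

2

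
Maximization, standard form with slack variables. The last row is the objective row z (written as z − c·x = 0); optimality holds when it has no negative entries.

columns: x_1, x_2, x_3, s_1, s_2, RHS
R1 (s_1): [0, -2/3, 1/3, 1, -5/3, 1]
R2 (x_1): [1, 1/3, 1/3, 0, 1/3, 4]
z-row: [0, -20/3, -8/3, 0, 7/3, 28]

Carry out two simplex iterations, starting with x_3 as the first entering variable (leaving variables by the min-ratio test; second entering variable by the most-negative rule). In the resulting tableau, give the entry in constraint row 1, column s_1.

1

Ratio test on column x_3 — row 1: 1/(1/3) = 3; row 2: 4/(1/3) = 12. Minimum is 3 at row 1 (s_1 leaves); pivot element 1/3.
Divide row 1 by 1/3; eliminate column x_3 from the other rows.
Second iteration: most negative z-row entry is -12 in column x_2, so x_2 enters.
Ratio test on column x_2 — row 1: entry -2 ≤ 0; row 2: 3/1 = 3. Minimum is 3 at row 2 (x_1 leaves); pivot element 1.
Divide row 2 by 1; eliminate column x_2 from the other rows.
After both pivots, the entry at constraint row 1, column s_1 is 1.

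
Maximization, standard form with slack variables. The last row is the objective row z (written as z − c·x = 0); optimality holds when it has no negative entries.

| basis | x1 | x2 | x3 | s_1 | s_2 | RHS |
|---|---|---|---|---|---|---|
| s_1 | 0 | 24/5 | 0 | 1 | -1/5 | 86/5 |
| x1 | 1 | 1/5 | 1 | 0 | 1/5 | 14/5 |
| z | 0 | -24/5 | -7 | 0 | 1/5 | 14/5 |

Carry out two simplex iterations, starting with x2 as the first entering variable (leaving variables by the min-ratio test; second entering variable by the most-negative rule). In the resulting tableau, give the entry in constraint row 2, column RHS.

Ratio test on column x2 — row 1: (86/5)/(24/5) = 43/12; row 2: (14/5)/(1/5) = 14. Minimum is 43/12 at row 1 (s_1 leaves); pivot element 24/5.
Divide row 1 by 24/5; eliminate column x2 from the other rows.
Second iteration: most negative z-row entry is -7 in column x3, so x3 enters.
Ratio test on column x3 — row 1: entry 0 ≤ 0; row 2: (25/12)/1 = 25/12. Minimum is 25/12 at row 2 (x1 leaves); pivot element 1.
Divide row 2 by 1; eliminate column x3 from the other rows.
After both pivots, the entry at constraint row 2, column RHS is 25/12.

25/12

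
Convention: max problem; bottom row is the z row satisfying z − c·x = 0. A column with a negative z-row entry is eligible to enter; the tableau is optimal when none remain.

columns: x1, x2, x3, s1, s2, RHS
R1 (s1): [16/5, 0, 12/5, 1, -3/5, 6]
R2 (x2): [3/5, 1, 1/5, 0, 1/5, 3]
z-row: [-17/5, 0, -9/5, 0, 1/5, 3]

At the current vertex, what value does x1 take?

x1 is not in the basis, so in the current basic feasible solution x1 = 0.

0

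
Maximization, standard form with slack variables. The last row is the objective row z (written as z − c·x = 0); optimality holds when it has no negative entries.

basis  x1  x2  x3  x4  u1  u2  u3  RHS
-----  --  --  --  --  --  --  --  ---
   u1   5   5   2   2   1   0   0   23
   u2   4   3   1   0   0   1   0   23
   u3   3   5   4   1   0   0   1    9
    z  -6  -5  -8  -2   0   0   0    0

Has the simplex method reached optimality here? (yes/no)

The z-row has a negative entry -8 in column x3, so it is not optimal.

no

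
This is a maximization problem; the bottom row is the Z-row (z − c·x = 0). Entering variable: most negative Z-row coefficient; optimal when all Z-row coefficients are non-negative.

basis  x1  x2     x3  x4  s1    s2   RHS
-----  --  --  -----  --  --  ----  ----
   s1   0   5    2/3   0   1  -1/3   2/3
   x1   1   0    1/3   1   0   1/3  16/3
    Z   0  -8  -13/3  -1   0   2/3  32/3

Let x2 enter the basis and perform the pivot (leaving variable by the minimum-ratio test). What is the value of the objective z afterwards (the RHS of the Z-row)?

176/15

Ratio test on column x2 — row 1: (2/3)/5 = 2/15; row 2: entry 0 ≤ 0. Minimum is 2/15 at row 1 (s1 leaves); pivot element 5.
Pivot on row 1; the Z-row RHS becomes 32/3 − (-8)·(2/15) = 176/15.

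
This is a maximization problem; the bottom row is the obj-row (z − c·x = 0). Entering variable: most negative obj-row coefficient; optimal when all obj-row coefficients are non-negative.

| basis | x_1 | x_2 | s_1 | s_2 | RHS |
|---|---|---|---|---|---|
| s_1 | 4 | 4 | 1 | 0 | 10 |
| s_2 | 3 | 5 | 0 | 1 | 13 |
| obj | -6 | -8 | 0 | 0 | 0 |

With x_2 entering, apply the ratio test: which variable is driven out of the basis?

s_1

Column x_2 entries and ratios — s_1: 10/4 = 5/2; s_2: 13/5 = 13/5.
Smallest ratio is 5/2 in the row of s_1, so s_1 leaves.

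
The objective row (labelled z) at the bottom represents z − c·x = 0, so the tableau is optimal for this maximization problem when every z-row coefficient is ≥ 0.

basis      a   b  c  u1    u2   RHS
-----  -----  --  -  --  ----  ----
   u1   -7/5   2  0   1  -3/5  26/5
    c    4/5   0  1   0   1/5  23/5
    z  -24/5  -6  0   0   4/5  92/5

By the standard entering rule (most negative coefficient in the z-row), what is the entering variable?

b

Negative z-row entries: a: -24/5, b: -6.
The most negative is -6 in column b, so b enters.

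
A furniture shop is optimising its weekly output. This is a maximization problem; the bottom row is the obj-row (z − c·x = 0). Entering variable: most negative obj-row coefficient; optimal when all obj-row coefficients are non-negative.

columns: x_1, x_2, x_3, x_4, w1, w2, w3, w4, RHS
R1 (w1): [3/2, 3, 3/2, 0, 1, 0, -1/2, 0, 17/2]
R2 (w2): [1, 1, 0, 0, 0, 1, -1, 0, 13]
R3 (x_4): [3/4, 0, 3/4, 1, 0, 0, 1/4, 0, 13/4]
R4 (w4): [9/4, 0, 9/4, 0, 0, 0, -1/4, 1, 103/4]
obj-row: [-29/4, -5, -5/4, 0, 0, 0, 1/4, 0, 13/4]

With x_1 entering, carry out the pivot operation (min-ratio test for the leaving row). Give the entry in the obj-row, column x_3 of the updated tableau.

Ratio test on column x_1 — row 1: (17/2)/(3/2) = 17/3; row 2: 13/1 = 13; row 3: (13/4)/(3/4) = 13/3; row 4: (103/4)/(9/4) = 103/9. Minimum is 13/3 at row 3 (x_4 leaves); pivot element 3/4.
Divide row 3 by 3/4; eliminate column x_1 from the other rows.
obj-row update in column x_3: -5/4 − (-29/4)·1 = 6.

6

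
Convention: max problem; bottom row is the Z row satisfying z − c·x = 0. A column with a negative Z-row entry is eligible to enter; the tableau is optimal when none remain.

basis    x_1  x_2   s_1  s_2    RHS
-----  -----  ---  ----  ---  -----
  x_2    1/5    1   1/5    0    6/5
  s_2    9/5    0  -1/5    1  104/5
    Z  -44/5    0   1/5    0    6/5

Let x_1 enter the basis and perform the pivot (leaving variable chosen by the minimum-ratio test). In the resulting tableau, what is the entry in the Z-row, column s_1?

Ratio test on column x_1 — row 1: (6/5)/(1/5) = 6; row 2: (104/5)/(9/5) = 104/9. Minimum is 6 at row 1 (x_2 leaves); pivot element 1/5.
Divide row 1 by 1/5; eliminate column x_1 from the other rows.
Z-row update in column s_1: 1/5 − (-44/5)·1 = 9.

9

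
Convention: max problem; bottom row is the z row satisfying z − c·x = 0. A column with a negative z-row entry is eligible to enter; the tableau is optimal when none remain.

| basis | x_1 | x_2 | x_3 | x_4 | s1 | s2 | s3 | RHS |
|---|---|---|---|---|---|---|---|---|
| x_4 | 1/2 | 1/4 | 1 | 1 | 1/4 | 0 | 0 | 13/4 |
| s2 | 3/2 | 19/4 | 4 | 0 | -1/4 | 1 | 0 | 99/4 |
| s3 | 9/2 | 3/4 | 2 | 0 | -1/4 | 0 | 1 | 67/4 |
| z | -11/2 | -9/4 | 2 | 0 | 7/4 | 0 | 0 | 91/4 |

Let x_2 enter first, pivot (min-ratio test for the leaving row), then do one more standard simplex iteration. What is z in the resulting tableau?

Ratio test on column x_2 — row 1: (13/4)/(1/4) = 13; row 2: (99/4)/(19/4) = 99/19; row 3: (67/4)/(3/4) = 67/3. Minimum is 99/19 at row 2 (s2 leaves); pivot element 19/4.
Pivot on row 2; the z-row RHS becomes 91/4 − (-9/4)·(99/19) = 655/19.
Next entering variable (most negative z-row entry -91/19): x_1.
Ratio test on column x_1 — row 1: (37/19)/(8/19) = 37/8; row 2: (99/19)/(6/19) = 33/2; row 3: (244/19)/(81/19) = 244/81. Minimum is 244/81 at row 3 (s3 leaves); pivot element 81/19.
After the second pivot the z-row RHS is 655/19 − (-91/19)·(244/81) = 3961/81.

3961/81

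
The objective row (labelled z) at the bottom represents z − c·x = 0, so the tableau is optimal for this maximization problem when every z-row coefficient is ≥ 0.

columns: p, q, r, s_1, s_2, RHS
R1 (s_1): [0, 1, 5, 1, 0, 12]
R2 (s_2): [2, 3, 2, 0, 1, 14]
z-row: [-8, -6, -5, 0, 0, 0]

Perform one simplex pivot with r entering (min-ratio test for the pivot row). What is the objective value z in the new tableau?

12

Ratio test on column r — row 1: 12/5 = 12/5; row 2: 14/2 = 7. Minimum is 12/5 at row 1 (s_1 leaves); pivot element 5.
Pivot on row 1; the z-row RHS becomes 0 − (-5)·(12/5) = 12.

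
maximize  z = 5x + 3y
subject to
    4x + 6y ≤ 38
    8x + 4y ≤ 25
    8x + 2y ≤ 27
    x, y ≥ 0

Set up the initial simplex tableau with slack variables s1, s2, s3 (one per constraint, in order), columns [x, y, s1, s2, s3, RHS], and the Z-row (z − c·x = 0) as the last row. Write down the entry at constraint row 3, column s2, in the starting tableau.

0

Slack s2 belongs to constraint 2; its column is the unit vector e_2, so the entry in row 3 is 0.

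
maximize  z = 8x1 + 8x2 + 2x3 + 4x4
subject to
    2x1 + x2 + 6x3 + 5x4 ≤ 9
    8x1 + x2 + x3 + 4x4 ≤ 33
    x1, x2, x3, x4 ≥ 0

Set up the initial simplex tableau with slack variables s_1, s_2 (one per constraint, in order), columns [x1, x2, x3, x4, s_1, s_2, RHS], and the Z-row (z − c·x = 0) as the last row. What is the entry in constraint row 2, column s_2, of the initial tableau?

1

Slack s_2 belongs to constraint 2; its column is the unit vector e_2, so the entry in row 2 is 1.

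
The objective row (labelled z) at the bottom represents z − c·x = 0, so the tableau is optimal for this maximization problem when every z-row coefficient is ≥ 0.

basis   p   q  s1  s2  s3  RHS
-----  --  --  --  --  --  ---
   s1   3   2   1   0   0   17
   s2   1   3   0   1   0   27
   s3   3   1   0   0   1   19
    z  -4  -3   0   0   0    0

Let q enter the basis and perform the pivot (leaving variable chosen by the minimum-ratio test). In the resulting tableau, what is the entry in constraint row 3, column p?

3/2

Ratio test on column q — row 1: 17/2 = 17/2; row 2: 27/3 = 9; row 3: 19/1 = 19. Minimum is 17/2 at row 1 (s1 leaves); pivot element 2.
Divide row 1 by 2; eliminate column q from the other rows.
Row 3 update in column p: 3 − 1·(3/2) = 3/2.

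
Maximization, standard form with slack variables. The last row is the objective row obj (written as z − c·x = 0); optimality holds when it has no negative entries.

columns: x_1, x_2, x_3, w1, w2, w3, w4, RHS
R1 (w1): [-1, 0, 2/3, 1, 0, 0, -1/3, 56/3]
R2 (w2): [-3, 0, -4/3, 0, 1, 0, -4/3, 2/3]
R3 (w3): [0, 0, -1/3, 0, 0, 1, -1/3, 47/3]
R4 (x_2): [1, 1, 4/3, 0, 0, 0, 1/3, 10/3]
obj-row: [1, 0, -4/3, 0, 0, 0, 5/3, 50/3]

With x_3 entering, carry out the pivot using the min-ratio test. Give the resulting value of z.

Ratio test on column x_3 — row 1: (56/3)/(2/3) = 28; row 2: entry -4/3 ≤ 0; row 3: entry -1/3 ≤ 0; row 4: (10/3)/(4/3) = 5/2. Minimum is 5/2 at row 4 (x_2 leaves); pivot element 4/3.
Pivot on row 4; the obj-row RHS becomes 50/3 − (-4/3)·(5/2) = 20.

20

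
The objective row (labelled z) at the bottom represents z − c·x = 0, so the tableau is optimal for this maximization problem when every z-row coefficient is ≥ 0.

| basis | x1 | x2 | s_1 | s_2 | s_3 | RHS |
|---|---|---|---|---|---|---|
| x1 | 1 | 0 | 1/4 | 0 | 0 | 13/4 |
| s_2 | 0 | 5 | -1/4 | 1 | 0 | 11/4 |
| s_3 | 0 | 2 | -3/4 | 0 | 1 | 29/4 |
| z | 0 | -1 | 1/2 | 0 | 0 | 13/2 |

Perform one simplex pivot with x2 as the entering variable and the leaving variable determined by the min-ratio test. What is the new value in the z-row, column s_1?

Ratio test on column x2 — row 1: entry 0 ≤ 0; row 2: (11/4)/5 = 11/20; row 3: (29/4)/2 = 29/8. Minimum is 11/20 at row 2 (s_2 leaves); pivot element 5.
Divide row 2 by 5; eliminate column x2 from the other rows.
z-row update in column s_1: 1/2 − (-1)·(-1/20) = 9/20.

9/20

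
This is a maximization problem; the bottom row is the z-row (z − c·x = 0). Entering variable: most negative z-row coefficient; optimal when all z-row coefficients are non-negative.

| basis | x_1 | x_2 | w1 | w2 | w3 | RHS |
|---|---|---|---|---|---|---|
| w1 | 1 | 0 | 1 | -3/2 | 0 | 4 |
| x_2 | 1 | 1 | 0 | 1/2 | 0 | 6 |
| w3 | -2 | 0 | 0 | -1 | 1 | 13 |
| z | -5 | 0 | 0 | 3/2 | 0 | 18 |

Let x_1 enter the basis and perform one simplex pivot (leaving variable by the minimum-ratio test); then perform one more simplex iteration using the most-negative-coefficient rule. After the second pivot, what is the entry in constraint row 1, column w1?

Ratio test on column x_1 — row 1: 4/1 = 4; row 2: 6/1 = 6; row 3: entry -2 ≤ 0. Minimum is 4 at row 1 (w1 leaves); pivot element 1.
Divide row 1 by 1; eliminate column x_1 from the other rows.
Second iteration: most negative z-row entry is -6 in column w2, so w2 enters.
Ratio test on column w2 — row 1: entry -3/2 ≤ 0; row 2: 2/2 = 1; row 3: entry -4 ≤ 0. Minimum is 1 at row 2 (x_2 leaves); pivot element 2.
Divide row 2 by 2; eliminate column w2 from the other rows.
After both pivots, the entry at constraint row 1, column w1 is 1/4.

1/4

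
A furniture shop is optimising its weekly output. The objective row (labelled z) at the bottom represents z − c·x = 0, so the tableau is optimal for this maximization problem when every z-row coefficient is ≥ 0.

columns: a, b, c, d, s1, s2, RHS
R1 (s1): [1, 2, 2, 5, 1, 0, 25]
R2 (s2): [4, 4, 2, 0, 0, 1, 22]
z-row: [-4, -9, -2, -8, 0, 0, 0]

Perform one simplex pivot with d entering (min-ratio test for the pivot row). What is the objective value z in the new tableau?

40

Ratio test on column d — row 1: 25/5 = 5; row 2: entry 0 ≤ 0. Minimum is 5 at row 1 (s1 leaves); pivot element 5.
Pivot on row 1; the z-row RHS becomes 0 − (-8)·5 = 40.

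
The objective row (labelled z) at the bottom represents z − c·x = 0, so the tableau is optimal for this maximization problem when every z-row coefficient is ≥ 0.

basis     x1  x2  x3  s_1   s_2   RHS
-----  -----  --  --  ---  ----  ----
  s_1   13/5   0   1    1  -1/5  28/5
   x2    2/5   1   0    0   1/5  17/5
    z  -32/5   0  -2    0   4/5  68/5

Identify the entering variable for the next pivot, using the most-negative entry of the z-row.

x1

Negative z-row entries: x1: -32/5, x3: -2.
The most negative is -32/5 in column x1, so x1 enters.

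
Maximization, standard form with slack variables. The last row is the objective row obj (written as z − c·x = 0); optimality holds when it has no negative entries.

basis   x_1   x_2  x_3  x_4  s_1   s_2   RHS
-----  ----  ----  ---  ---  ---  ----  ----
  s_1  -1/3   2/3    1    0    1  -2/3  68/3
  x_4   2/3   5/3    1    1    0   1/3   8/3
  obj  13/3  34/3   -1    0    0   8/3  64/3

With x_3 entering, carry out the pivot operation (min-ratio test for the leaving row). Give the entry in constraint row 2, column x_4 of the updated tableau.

1

Ratio test on column x_3 — row 1: (68/3)/1 = 68/3; row 2: (8/3)/1 = 8/3. Minimum is 8/3 at row 2 (x_4 leaves); pivot element 1.
Divide row 2 by 1; eliminate column x_3 from the other rows.
In the new row 2, the x_4 entry is the old entry divided by the pivot: 1/1 = 1.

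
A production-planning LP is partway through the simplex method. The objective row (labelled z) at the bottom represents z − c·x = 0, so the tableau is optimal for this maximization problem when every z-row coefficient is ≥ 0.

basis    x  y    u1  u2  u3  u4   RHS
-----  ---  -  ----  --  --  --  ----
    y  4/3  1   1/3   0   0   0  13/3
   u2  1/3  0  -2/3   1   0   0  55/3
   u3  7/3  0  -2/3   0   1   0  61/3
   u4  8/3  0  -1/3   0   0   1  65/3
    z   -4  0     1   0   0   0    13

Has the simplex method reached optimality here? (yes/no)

no

The z-row has a negative entry -4 in column x, so it is not optimal.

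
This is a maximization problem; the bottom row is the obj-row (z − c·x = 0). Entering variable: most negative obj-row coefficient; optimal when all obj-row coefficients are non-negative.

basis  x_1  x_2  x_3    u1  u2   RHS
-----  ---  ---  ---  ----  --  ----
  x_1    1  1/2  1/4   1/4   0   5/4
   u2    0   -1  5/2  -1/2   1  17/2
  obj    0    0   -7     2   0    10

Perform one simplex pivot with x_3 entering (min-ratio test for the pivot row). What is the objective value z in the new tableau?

Ratio test on column x_3 — row 1: (5/4)/(1/4) = 5; row 2: (17/2)/(5/2) = 17/5. Minimum is 17/5 at row 2 (u2 leaves); pivot element 5/2.
Pivot on row 2; the obj-row RHS becomes 10 − (-7)·(17/5) = 169/5.

169/5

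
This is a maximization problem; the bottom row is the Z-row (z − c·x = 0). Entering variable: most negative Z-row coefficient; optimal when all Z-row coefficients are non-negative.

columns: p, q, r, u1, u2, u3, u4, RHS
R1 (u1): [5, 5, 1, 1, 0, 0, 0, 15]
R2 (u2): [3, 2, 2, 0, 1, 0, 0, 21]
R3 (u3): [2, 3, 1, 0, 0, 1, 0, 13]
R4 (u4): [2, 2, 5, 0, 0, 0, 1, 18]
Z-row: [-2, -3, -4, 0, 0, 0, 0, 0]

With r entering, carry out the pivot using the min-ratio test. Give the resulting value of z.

72/5

Ratio test on column r — row 1: 15/1 = 15; row 2: 21/2 = 21/2; row 3: 13/1 = 13; row 4: 18/5 = 18/5. Minimum is 18/5 at row 4 (u4 leaves); pivot element 5.
Pivot on row 4; the Z-row RHS becomes 0 − (-4)·(18/5) = 72/5.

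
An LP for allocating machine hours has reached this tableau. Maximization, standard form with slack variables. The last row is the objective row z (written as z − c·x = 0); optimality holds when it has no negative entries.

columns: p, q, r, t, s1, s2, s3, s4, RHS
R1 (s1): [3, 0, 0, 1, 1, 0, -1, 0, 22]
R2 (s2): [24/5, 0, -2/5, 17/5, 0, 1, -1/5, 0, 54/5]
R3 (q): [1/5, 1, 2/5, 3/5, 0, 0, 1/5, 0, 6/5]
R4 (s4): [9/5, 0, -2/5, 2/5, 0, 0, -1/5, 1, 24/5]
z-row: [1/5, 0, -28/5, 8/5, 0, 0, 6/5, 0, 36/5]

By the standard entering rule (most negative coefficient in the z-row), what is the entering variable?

r

Negative z-row entries: r: -28/5.
The most negative is -28/5 in column r, so r enters.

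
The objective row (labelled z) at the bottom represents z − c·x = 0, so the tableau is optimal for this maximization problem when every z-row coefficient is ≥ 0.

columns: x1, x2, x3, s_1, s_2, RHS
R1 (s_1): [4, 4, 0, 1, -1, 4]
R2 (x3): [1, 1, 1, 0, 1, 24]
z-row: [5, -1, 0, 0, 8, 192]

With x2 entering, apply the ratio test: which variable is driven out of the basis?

s_1

Column x2 entries and ratios — s_1: 4/4 = 1; x3: 24/1 = 24.
Smallest ratio is 1 in the row of s_1, so s_1 leaves.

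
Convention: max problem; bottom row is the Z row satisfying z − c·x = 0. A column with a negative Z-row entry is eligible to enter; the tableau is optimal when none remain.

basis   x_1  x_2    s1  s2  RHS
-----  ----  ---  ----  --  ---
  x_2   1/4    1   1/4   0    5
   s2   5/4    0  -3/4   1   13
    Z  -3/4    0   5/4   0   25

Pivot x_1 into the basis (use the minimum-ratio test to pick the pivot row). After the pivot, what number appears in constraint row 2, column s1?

-3/5

Ratio test on column x_1 — row 1: 5/(1/4) = 20; row 2: 13/(5/4) = 52/5. Minimum is 52/5 at row 2 (s2 leaves); pivot element 5/4.
Divide row 2 by 5/4; eliminate column x_1 from the other rows.
In the new row 2, the s1 entry is the old entry divided by the pivot: (-3/4)/(5/4) = -3/5.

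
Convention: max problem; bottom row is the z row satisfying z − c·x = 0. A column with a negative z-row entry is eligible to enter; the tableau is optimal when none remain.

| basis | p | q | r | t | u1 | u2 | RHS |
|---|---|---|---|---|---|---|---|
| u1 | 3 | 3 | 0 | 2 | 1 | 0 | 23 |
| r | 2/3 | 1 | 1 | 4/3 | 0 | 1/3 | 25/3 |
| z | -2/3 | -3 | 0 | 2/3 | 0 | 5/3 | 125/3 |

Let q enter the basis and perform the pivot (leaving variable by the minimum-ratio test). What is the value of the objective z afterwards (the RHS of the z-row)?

Ratio test on column q — row 1: 23/3 = 23/3; row 2: (25/3)/1 = 25/3. Minimum is 23/3 at row 1 (u1 leaves); pivot element 3.
Pivot on row 1; the z-row RHS becomes 125/3 − (-3)·(23/3) = 194/3.

194/3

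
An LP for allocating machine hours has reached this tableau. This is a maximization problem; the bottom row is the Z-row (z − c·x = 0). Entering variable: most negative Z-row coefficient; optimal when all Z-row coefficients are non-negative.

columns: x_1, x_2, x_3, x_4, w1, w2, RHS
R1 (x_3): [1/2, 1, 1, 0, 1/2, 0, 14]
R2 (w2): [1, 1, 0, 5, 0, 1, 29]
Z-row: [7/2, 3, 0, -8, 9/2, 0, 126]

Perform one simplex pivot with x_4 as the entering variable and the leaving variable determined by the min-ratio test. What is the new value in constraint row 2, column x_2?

Ratio test on column x_4 — row 1: entry 0 ≤ 0; row 2: 29/5 = 29/5. Minimum is 29/5 at row 2 (w2 leaves); pivot element 5.
Divide row 2 by 5; eliminate column x_4 from the other rows.
In the new row 2, the x_2 entry is the old entry divided by the pivot: 1/5 = 1/5.

1/5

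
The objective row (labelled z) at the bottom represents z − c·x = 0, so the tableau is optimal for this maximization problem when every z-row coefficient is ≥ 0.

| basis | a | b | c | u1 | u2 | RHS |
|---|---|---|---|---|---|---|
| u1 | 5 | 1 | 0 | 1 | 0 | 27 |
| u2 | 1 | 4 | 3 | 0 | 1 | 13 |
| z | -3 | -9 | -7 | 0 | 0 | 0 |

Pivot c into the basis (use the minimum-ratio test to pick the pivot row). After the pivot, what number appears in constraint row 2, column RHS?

Ratio test on column c — row 1: entry 0 ≤ 0; row 2: 13/3 = 13/3. Minimum is 13/3 at row 2 (u2 leaves); pivot element 3.
Divide row 2 by 3; eliminate column c from the other rows.
In the new row 2, the RHS entry is the old entry divided by the pivot: 13/3 = 13/3.

13/3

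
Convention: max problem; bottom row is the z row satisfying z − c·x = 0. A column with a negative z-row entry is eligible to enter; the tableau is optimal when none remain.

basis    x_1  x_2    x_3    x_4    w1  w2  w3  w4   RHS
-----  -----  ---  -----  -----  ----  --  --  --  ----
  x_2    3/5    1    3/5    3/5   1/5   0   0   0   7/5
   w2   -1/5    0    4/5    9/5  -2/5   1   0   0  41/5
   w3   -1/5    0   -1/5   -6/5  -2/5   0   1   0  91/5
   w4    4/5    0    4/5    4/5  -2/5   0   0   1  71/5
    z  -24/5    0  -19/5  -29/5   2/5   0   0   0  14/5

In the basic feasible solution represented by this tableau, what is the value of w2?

41/5

w2 is basic (row 2); its value is the RHS of that row, 41/5.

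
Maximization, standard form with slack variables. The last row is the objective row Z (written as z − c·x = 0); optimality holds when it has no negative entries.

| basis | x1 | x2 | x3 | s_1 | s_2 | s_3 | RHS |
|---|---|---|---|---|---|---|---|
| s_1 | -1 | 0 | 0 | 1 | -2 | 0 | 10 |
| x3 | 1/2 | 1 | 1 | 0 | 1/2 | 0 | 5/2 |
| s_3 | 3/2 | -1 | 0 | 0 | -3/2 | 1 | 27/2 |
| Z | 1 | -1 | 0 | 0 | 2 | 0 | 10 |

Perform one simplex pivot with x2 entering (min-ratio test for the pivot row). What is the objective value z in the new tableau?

Ratio test on column x2 — row 1: entry 0 ≤ 0; row 2: (5/2)/1 = 5/2; row 3: entry -1 ≤ 0. Minimum is 5/2 at row 2 (x3 leaves); pivot element 1.
Pivot on row 2; the Z-row RHS becomes 10 − (-1)·(5/2) = 25/2.

25/2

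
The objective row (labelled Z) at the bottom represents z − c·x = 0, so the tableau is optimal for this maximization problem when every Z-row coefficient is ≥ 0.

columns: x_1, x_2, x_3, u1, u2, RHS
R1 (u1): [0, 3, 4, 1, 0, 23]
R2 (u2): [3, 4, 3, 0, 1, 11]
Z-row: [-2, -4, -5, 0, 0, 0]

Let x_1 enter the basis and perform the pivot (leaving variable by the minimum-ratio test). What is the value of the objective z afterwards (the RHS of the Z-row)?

22/3

Ratio test on column x_1 — row 1: entry 0 ≤ 0; row 2: 11/3 = 11/3. Minimum is 11/3 at row 2 (u2 leaves); pivot element 3.
Pivot on row 2; the Z-row RHS becomes 0 − (-2)·(11/3) = 22/3.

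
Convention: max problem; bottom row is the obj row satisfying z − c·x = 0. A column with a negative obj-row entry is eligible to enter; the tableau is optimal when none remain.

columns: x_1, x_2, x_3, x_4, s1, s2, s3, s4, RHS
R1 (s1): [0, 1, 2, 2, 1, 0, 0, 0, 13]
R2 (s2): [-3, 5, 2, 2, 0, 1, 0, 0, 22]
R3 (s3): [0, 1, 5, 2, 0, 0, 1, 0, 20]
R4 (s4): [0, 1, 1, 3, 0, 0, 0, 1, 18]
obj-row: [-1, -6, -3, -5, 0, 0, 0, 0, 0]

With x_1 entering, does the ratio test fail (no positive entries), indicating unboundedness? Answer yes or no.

yes

Every constraint-row entry in column x_1 is ≤ 0, so increasing x_1 is unbounded.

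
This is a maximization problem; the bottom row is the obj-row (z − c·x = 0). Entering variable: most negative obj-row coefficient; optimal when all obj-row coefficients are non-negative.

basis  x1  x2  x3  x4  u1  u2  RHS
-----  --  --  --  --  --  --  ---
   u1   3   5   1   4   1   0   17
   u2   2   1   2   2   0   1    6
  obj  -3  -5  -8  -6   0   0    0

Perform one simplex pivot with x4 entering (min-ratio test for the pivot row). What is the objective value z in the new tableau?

Ratio test on column x4 — row 1: 17/4 = 17/4; row 2: 6/2 = 3. Minimum is 3 at row 2 (u2 leaves); pivot element 2.
Pivot on row 2; the obj-row RHS becomes 0 − (-6)·3 = 18.

18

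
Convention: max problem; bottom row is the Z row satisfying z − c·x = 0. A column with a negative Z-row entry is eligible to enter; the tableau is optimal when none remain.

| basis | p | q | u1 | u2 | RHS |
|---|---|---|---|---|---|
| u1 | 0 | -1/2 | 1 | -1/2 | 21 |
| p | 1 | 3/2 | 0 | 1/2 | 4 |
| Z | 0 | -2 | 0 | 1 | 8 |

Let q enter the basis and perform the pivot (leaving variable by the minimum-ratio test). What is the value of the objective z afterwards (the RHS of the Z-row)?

40/3

Ratio test on column q — row 1: entry -1/2 ≤ 0; row 2: 4/(3/2) = 8/3. Minimum is 8/3 at row 2 (p leaves); pivot element 3/2.
Pivot on row 2; the Z-row RHS becomes 8 − (-2)·(8/3) = 40/3.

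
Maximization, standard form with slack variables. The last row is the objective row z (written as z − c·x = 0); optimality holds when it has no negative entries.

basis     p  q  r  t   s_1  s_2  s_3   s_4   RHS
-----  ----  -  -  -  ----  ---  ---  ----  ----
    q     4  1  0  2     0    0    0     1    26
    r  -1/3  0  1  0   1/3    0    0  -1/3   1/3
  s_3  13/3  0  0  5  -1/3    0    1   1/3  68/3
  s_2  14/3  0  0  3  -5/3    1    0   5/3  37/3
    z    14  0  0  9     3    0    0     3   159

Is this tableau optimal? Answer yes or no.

yes

Every z-row coefficient is ≥ 0, so the tableau is optimal.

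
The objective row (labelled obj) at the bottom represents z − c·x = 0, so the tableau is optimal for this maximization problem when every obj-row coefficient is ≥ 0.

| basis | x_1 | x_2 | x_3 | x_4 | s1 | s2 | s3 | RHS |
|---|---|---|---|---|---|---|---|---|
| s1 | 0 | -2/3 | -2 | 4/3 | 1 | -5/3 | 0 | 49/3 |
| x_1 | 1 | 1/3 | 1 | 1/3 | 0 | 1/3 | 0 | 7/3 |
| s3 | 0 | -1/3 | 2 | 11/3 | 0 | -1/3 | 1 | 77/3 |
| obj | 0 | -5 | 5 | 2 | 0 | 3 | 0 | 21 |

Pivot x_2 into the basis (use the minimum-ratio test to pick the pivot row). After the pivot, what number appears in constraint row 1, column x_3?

Ratio test on column x_2 — row 1: entry -2/3 ≤ 0; row 2: (7/3)/(1/3) = 7; row 3: entry -1/3 ≤ 0. Minimum is 7 at row 2 (x_1 leaves); pivot element 1/3.
Divide row 2 by 1/3; eliminate column x_2 from the other rows.
Row 1 update in column x_3: -2 − (-2/3)·3 = 0.

0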